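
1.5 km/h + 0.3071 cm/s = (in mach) 0.001233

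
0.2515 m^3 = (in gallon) 66.44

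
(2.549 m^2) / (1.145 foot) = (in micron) 7.304e+06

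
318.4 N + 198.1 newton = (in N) 516.5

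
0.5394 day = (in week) 0.07706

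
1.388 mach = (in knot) 918.7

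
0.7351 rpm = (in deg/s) 4.411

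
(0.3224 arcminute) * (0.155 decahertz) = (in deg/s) 0.008329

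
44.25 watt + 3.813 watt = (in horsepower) 0.06445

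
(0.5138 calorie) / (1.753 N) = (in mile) 0.000762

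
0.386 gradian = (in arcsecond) 1251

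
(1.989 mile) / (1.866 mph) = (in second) 3837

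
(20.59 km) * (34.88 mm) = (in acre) 0.1775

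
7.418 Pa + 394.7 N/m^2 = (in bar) 0.004021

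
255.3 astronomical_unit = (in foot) 1.253e+14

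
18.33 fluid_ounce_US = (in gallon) 0.1432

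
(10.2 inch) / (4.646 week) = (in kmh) 3.319e-07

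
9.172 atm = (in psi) 134.8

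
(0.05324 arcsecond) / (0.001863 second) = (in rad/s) 0.0001385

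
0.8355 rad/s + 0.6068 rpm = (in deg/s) 51.51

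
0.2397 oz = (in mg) 6795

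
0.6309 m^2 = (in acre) 0.0001559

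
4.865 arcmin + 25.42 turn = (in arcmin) 5.491e+05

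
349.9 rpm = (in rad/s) 36.64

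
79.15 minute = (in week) 0.007852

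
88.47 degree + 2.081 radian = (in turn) 0.577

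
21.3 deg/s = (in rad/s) 0.3718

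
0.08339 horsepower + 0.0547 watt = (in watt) 62.24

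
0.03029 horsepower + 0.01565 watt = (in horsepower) 0.03031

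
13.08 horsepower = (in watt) 9754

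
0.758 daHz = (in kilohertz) 0.00758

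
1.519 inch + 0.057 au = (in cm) 8.527e+11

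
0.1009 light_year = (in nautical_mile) 5.154e+11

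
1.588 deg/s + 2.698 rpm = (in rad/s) 0.3102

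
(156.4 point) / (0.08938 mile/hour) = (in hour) 0.0003836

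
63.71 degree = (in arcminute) 3823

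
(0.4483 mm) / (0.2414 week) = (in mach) 9.018e-12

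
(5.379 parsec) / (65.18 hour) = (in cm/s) 7.074e+13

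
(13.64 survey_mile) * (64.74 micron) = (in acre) 0.0003512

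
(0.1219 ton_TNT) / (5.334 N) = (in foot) 3.137e+08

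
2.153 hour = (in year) 0.0002458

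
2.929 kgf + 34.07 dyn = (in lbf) 6.457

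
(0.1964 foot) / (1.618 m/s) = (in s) 0.037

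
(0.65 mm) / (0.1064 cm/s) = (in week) 1.01e-06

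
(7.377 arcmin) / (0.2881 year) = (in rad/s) 2.362e-10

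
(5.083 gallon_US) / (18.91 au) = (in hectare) 6.802e-19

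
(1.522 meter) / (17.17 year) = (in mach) 8.255e-12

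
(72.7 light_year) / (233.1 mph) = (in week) 1.091e+10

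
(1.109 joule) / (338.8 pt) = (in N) 9.279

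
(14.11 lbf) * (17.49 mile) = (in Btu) 1674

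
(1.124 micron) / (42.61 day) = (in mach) 8.967e-16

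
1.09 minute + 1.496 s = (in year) 2.121e-06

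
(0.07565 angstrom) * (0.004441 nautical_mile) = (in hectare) 6.222e-15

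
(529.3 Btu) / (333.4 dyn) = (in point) 4.748e+11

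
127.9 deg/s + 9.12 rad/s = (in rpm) 108.4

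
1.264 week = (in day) 8.848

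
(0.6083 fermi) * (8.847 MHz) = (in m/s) 5.382e-09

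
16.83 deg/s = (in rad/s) 0.2937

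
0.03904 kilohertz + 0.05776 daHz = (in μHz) 3.962e+07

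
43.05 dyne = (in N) 0.0004305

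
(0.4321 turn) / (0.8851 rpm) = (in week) 4.843e-05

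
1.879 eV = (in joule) 3.01e-19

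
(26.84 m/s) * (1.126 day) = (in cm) 2.611e+08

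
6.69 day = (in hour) 160.6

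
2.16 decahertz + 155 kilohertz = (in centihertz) 1.55e+07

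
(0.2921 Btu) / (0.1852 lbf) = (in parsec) 1.212e-14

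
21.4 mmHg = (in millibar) 28.53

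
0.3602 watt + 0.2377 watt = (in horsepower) 0.0008018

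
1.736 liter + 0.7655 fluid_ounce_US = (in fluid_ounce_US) 59.47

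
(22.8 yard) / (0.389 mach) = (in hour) 4.372e-05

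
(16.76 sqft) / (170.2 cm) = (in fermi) 9.148e+14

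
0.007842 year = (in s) 2.473e+05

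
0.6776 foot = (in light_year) 2.183e-17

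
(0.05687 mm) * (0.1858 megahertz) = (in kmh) 38.04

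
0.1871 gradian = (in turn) 0.0004678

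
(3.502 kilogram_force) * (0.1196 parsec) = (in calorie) 3.029e+16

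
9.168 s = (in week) 1.516e-05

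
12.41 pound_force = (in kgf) 5.629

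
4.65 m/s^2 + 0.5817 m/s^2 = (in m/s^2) 5.232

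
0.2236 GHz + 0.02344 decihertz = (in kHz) 2.236e+05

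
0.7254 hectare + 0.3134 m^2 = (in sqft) 7.808e+04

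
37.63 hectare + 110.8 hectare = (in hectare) 148.4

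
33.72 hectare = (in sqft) 3.63e+06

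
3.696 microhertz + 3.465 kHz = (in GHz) 3.465e-06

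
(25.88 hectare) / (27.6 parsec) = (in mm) 3.039e-10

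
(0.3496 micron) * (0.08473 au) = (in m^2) 4431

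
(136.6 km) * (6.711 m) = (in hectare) 91.67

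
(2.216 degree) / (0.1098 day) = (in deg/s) 0.0002336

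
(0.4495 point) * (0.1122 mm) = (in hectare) 1.779e-12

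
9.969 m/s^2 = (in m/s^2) 9.969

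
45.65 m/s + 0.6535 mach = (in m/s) 268.2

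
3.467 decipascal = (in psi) 5.028e-05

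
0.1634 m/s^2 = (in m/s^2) 0.1634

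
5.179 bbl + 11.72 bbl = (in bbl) 16.9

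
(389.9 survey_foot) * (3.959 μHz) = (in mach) 1.382e-06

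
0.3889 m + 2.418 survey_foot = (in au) 7.526e-12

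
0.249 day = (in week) 0.03557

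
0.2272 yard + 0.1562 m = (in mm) 364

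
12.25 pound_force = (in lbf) 12.25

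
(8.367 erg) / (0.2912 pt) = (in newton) 0.008145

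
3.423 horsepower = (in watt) 2553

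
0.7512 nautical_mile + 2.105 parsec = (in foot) 2.131e+17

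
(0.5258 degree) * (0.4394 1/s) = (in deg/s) 0.231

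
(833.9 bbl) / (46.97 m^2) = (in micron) 2.823e+06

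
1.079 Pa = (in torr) 0.008093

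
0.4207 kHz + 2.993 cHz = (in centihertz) 4.207e+04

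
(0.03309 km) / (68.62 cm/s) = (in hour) 0.0134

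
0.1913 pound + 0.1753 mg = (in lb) 0.1913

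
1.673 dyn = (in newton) 1.673e-05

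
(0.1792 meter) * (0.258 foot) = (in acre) 3.482e-06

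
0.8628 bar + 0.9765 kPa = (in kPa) 87.26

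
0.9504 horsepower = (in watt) 708.7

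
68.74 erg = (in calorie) 1.643e-06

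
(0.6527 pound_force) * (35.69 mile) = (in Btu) 158.1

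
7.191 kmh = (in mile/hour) 4.468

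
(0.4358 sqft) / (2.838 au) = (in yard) 1.043e-13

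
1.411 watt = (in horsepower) 0.001892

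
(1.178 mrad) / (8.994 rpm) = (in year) 3.966e-11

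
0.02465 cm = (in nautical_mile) 1.331e-07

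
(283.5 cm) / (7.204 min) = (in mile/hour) 0.01467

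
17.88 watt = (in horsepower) 0.02398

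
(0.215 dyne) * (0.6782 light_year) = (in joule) 1.379e+10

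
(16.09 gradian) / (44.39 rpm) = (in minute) 0.0009062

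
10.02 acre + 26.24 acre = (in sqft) 1.579e+06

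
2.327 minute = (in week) 0.0002309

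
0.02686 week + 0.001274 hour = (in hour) 4.514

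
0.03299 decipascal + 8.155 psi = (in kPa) 56.23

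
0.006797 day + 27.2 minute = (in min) 36.99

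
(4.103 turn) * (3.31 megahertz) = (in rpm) 8.149e+08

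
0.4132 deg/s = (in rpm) 0.06887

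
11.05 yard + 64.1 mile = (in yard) 1.128e+05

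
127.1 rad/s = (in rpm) 1214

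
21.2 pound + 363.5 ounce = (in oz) 702.7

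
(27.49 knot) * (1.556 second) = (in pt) 6.238e+04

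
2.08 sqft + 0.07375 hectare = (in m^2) 737.7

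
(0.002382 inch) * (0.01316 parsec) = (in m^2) 2.457e+10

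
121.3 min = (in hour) 2.022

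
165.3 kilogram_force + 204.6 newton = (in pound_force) 410.4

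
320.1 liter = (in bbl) 2.013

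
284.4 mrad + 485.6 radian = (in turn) 77.33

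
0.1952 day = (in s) 1.687e+04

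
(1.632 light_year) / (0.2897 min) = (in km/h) 3.198e+15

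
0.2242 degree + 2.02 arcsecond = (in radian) 0.003923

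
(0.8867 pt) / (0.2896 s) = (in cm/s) 0.108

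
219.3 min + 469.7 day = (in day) 469.9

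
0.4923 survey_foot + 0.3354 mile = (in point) 1.53e+06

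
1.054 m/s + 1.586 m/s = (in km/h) 9.504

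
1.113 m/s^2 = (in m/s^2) 1.113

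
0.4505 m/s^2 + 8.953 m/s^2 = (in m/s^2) 9.403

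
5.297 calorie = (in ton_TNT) 5.297e-09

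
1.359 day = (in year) 0.003723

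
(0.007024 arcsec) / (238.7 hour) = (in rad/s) 3.963e-14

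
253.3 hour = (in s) 9.119e+05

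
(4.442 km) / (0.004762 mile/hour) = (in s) 2.087e+06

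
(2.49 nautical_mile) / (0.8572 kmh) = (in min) 322.8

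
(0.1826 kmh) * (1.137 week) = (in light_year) 3.687e-12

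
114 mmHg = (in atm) 0.15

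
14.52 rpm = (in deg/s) 87.12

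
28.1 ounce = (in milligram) 7.966e+05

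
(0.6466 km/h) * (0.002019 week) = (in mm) 2.193e+05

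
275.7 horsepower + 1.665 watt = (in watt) 2.056e+05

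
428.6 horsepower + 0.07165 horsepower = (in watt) 3.197e+05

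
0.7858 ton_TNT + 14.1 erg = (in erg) 3.288e+16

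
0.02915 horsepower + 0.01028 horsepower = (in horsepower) 0.03943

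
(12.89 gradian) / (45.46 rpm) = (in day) 4.923e-07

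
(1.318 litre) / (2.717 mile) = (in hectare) 3.014e-11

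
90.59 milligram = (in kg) 9.059e-05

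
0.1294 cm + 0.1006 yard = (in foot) 0.306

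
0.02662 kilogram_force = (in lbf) 0.05869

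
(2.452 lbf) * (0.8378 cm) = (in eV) 5.703e+17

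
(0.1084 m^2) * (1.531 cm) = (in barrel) 0.01044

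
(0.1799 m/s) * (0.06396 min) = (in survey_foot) 2.265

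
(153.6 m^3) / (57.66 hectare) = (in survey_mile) 1.655e-07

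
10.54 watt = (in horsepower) 0.01413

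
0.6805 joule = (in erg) 6.805e+06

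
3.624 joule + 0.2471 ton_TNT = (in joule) 1.034e+09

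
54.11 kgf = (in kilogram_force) 54.11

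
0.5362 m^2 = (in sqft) 5.772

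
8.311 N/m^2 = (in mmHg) 0.06234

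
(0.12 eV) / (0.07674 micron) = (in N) 2.505e-13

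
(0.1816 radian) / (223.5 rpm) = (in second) 0.007759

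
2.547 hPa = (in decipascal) 2547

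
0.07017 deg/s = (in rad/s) 0.001225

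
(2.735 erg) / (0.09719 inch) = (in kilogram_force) 1.13e-05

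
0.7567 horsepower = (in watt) 564.3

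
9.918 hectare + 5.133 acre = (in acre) 29.64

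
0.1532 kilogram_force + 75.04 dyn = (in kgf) 0.1533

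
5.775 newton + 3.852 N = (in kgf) 0.9817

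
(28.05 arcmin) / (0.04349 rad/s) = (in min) 0.003127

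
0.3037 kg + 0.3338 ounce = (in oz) 11.05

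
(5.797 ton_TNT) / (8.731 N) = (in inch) 1.094e+11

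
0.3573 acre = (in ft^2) 1.556e+04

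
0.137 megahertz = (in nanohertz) 1.37e+14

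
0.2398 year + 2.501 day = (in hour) 2161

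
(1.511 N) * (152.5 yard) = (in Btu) 0.1997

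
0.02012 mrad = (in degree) 0.001153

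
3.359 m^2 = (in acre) 0.00083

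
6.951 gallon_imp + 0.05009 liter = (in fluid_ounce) 1070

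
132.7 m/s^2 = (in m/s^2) 132.7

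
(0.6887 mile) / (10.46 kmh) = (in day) 0.004415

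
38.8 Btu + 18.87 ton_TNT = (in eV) 4.928e+29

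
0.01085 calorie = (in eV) 2.833e+17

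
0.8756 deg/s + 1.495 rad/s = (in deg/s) 86.53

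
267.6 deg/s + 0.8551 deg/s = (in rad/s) 4.685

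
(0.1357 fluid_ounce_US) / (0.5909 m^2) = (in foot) 2.228e-05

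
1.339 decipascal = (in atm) 1.321e-06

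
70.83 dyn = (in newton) 0.0007083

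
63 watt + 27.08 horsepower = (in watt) 2.026e+04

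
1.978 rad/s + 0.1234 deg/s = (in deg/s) 113.5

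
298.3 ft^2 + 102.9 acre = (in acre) 102.9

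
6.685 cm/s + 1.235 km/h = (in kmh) 1.476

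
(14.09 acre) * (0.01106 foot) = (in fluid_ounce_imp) 6.765e+06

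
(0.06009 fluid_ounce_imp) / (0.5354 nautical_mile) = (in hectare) 1.722e-13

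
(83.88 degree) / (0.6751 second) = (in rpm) 20.71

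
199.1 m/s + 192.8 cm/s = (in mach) 0.5904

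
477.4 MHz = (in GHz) 0.4774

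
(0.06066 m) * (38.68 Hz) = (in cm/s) 234.6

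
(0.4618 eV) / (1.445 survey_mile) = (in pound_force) 7.153e-24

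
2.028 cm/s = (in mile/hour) 0.04537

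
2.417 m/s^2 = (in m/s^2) 2.417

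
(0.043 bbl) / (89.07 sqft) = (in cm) 0.08262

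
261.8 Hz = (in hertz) 261.8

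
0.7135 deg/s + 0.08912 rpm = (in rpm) 0.208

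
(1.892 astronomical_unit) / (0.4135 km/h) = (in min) 4.107e+10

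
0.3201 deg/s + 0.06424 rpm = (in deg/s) 0.7055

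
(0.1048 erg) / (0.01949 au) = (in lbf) 8.08e-19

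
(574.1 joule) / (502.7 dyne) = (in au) 7.634e-07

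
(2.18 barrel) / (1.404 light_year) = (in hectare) 2.609e-21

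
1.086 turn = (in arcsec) 1.407e+06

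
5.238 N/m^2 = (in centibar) 0.005238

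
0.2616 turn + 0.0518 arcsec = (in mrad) 1644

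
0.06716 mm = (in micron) 67.16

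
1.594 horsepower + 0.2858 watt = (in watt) 1189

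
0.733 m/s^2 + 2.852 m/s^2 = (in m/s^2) 3.585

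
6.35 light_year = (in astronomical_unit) 4.016e+05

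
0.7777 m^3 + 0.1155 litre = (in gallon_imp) 171.1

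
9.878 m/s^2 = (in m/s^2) 9.878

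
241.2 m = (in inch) 9496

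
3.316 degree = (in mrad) 57.88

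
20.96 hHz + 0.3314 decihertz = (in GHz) 2.096e-06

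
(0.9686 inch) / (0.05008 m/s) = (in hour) 0.0001365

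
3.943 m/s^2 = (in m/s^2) 3.943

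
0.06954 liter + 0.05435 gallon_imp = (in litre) 0.3166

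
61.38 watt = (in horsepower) 0.08231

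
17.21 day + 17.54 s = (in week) 2.459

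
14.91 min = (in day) 0.01035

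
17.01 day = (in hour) 408.2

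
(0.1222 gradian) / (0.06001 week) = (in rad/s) 5.289e-08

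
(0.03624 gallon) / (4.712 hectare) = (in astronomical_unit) 1.946e-20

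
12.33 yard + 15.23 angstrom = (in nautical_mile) 0.006088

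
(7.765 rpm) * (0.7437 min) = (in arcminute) 1.247e+05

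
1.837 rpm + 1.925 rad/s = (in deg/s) 121.3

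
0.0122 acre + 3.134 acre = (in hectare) 1.273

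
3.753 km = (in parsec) 1.216e-13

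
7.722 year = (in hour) 6.764e+04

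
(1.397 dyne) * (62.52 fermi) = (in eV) 5.451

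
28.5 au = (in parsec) 0.0001382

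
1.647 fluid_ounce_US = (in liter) 0.04871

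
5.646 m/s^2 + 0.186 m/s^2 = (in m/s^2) 5.832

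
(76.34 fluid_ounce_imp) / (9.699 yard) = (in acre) 6.044e-08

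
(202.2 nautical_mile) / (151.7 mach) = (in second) 7.25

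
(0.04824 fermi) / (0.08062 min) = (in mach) 2.929e-20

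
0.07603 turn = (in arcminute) 1642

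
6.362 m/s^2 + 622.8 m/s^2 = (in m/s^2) 629.2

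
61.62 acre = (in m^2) 2.494e+05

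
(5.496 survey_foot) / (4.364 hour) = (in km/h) 0.0003839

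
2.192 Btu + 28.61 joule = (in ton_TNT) 5.596e-07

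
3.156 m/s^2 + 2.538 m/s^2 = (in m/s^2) 5.694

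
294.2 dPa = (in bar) 0.0002942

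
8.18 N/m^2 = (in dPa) 81.8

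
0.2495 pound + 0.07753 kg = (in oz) 6.727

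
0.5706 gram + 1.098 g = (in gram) 1.669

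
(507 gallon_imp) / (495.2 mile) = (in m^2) 2.892e-06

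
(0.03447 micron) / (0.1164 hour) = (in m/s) 8.226e-11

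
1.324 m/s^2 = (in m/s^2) 1.324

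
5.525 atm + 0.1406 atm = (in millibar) 5741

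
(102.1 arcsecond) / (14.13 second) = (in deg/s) 0.002007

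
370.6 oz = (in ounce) 370.6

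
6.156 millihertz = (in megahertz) 6.156e-09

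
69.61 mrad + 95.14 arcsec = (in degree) 4.015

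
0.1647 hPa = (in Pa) 16.47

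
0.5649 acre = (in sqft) 2.461e+04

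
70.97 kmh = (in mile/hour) 44.1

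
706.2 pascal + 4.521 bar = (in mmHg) 3396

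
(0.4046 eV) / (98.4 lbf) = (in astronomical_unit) 9.9e-34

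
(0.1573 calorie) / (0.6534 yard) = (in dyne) 1.102e+05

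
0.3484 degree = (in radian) 0.006081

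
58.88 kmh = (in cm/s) 1636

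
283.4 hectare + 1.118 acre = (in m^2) 2.839e+06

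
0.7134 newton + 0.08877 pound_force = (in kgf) 0.113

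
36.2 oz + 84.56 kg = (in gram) 8.559e+04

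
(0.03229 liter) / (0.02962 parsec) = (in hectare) 3.533e-24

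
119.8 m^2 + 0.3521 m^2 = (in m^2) 120.2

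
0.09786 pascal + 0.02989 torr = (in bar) 4.083e-05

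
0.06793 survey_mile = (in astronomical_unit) 7.308e-10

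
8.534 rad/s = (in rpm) 81.49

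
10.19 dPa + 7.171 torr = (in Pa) 957.1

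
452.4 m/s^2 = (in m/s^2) 452.4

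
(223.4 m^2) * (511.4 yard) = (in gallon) 2.76e+07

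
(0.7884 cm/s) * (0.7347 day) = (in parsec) 1.622e-14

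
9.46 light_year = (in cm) 8.95e+18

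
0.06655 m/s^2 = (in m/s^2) 0.06655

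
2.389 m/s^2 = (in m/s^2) 2.389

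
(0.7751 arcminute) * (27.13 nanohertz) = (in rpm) 5.841e-11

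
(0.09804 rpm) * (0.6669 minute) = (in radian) 0.4108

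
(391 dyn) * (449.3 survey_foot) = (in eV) 3.342e+18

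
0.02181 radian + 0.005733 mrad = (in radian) 0.02182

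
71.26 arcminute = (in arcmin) 71.26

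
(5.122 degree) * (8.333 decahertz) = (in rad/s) 7.449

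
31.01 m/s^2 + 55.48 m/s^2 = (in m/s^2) 86.49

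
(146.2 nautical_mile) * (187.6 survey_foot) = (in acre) 3826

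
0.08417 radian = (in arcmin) 289.4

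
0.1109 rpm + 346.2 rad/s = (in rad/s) 346.2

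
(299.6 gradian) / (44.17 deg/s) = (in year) 1.936e-07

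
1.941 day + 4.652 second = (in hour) 46.59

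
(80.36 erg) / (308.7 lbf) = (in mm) 5.852e-06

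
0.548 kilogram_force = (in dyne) 5.374e+05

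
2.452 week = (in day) 17.16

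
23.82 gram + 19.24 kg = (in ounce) 679.5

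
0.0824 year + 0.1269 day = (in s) 2.61e+06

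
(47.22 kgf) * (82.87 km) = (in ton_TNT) 0.009172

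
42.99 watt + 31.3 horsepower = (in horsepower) 31.36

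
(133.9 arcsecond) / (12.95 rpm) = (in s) 0.0004787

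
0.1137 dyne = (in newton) 1.137e-06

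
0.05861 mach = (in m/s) 19.96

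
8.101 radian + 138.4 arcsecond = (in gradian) 515.8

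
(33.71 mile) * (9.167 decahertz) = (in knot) 9.667e+06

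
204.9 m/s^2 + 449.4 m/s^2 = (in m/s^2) 654.3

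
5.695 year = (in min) 2.993e+06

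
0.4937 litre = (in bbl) 0.003105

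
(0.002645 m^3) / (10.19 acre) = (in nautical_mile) 3.463e-11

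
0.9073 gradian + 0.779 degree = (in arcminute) 95.73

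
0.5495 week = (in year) 0.01054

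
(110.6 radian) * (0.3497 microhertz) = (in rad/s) 3.868e-05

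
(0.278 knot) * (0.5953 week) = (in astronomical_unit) 3.442e-07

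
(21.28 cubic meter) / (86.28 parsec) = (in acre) 1.975e-21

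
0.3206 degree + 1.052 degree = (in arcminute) 82.36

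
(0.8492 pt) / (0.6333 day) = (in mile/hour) 1.225e-08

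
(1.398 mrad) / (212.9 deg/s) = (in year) 1.193e-11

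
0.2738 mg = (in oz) 9.658e-06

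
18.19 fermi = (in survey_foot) 5.968e-14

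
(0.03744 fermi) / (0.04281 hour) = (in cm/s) 2.429e-17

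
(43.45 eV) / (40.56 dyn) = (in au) 1.147e-25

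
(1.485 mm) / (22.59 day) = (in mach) 2.234e-12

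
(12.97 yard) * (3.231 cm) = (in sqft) 4.125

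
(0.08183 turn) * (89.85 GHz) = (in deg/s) 2.647e+12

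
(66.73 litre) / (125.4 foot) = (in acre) 4.314e-07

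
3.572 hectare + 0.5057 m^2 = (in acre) 8.827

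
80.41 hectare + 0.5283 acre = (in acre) 199.2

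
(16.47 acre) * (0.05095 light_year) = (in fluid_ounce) 1.086e+24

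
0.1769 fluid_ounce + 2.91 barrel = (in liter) 462.7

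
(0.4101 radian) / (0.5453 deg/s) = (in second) 43.09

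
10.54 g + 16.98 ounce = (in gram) 491.9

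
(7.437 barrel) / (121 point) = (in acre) 0.006845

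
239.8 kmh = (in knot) 129.5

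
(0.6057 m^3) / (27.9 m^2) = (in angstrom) 2.171e+08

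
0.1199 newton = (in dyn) 1.199e+04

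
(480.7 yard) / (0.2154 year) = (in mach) 1.9e-07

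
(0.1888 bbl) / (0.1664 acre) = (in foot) 0.0001462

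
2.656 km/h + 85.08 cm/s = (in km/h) 5.719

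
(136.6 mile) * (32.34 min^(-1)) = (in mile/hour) 2.651e+05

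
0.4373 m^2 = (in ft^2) 4.707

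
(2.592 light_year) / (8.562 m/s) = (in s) 2.864e+15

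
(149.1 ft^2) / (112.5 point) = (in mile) 0.2169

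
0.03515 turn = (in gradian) 14.06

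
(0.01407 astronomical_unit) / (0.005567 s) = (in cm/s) 3.781e+13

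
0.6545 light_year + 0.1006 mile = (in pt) 1.755e+19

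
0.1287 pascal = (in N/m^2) 0.1287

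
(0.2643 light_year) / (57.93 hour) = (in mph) 2.682e+10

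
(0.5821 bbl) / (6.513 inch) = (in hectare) 5.594e-05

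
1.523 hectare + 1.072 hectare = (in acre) 6.412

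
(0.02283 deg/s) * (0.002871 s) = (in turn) 1.821e-07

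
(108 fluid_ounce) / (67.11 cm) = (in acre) 1.176e-06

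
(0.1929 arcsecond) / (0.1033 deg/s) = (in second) 0.0005187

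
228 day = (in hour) 5472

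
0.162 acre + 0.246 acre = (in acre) 0.408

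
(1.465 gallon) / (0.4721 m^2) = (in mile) 7.299e-06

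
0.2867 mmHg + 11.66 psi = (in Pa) 8.043e+04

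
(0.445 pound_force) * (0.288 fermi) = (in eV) 3558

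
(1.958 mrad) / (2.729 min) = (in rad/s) 1.196e-05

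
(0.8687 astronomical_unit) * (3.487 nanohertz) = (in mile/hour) 1014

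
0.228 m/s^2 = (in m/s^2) 0.228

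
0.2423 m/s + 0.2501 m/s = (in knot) 0.9571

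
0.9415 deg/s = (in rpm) 0.1569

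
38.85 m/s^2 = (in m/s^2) 38.85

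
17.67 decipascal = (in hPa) 0.01767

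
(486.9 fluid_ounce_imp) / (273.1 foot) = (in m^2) 0.0001662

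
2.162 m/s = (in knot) 4.203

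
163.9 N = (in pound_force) 36.85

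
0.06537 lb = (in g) 29.65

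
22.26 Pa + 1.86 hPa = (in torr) 1.562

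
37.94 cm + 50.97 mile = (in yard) 8.971e+04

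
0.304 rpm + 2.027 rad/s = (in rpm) 19.66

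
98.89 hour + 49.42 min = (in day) 4.155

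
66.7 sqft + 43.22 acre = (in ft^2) 1.883e+06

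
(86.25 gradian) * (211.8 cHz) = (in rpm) 27.4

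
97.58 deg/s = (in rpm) 16.26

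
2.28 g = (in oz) 0.08042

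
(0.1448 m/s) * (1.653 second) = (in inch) 9.423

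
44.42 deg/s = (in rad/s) 0.7753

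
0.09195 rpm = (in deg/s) 0.5517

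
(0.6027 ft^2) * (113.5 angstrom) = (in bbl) 3.997e-09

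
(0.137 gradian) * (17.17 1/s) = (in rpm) 0.3528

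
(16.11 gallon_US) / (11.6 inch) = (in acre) 5.114e-05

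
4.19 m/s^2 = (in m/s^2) 4.19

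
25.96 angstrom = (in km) 2.596e-12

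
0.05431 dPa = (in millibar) 5.431e-05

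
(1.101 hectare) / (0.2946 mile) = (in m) 23.22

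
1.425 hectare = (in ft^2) 1.534e+05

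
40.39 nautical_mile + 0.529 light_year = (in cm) 5.005e+17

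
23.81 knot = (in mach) 0.03597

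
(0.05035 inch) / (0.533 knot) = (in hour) 1.296e-06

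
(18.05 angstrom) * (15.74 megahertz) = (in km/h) 0.1023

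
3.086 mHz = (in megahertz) 3.086e-09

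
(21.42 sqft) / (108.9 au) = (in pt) 3.463e-10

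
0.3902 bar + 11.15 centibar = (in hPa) 501.7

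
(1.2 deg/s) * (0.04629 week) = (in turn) 93.32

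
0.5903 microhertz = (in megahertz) 5.903e-13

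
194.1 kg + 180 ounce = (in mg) 1.992e+08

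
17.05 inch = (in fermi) 4.331e+14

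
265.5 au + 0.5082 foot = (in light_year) 0.004198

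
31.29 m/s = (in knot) 60.82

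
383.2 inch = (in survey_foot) 31.93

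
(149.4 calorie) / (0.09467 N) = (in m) 6603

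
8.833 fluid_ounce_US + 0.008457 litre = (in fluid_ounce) 9.119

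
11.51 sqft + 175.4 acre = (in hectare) 70.98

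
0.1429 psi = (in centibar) 0.9853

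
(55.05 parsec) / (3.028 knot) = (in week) 1.803e+12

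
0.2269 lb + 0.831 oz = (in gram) 126.5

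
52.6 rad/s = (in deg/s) 3014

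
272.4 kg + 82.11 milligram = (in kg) 272.4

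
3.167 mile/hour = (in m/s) 1.416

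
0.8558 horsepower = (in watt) 638.2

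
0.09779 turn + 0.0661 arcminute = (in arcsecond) 1.267e+05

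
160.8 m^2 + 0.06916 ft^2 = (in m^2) 160.8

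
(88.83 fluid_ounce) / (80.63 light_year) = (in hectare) 3.444e-25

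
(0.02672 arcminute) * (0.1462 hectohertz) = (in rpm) 0.001085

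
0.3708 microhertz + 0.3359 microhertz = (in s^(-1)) 7.067e-07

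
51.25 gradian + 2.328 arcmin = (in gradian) 51.29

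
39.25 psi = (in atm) 2.671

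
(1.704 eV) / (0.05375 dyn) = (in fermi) 507.9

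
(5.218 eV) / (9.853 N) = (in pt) 2.405e-16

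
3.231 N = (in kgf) 0.3295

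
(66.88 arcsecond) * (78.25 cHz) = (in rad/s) 0.0002537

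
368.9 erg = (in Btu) 3.496e-08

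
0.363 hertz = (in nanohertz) 3.63e+08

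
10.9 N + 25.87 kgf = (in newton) 264.6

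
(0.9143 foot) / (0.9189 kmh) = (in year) 3.462e-08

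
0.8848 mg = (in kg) 8.848e-07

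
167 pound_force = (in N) 742.9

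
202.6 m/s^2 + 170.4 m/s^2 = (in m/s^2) 373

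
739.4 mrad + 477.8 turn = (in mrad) 3.003e+06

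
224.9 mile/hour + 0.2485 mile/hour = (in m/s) 100.7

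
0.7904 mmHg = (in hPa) 1.054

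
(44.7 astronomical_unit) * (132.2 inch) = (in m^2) 2.245e+13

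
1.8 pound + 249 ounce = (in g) 7875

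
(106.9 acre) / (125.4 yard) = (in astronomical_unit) 2.522e-08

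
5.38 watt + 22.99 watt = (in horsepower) 0.03804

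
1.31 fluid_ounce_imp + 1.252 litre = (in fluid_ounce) 43.59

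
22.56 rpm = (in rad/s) 2.362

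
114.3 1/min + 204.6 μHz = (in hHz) 0.01905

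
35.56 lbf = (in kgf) 16.13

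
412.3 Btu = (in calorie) 1.04e+05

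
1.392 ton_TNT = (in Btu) 5.52e+06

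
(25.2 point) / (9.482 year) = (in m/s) 2.973e-11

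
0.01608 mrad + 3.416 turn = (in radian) 21.46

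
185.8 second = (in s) 185.8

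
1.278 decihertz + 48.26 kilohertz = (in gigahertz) 4.826e-05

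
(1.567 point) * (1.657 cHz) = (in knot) 1.781e-05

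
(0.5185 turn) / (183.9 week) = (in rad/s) 2.929e-08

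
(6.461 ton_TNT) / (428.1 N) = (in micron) 6.315e+13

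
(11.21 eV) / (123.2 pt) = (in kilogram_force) 4.214e-18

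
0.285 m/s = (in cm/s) 28.5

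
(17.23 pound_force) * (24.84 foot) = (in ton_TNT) 1.387e-07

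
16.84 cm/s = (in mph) 0.3767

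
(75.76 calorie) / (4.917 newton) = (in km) 0.06447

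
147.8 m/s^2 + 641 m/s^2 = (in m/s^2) 788.8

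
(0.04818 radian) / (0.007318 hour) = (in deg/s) 0.1048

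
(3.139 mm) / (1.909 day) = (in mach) 5.589e-11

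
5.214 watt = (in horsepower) 0.006992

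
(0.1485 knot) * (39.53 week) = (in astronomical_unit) 1.221e-05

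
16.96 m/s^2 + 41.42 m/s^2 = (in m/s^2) 58.38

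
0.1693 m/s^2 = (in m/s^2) 0.1693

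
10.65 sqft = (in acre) 0.0002445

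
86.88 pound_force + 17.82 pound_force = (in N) 465.7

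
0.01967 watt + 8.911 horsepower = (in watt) 6645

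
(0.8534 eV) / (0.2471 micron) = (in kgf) 5.642e-14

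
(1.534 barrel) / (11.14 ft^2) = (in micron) 2.357e+05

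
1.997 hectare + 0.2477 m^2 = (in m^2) 1.997e+04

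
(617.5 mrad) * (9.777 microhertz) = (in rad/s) 6.037e-06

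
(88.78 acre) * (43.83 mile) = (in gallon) 6.695e+12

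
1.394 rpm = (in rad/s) 0.146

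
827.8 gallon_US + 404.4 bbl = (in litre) 6.743e+04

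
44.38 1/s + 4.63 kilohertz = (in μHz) 4.674e+09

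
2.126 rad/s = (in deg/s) 121.8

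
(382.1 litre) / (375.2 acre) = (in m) 2.516e-07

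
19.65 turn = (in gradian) 7860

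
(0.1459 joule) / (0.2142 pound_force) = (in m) 0.1531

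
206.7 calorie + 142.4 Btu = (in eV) 9.431e+23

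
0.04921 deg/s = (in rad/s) 0.0008589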